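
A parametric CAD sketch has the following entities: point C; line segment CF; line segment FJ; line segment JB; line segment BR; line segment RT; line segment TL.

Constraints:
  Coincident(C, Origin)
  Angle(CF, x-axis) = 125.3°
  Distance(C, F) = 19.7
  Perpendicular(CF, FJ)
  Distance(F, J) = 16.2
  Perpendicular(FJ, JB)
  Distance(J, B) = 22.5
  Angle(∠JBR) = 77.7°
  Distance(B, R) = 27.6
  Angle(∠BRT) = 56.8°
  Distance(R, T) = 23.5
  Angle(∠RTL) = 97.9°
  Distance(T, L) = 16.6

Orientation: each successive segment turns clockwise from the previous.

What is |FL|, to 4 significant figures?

21.73

C is at the origin; CF runs at 125.3° with length 19.7, so F = (-11.38, 16.08). CF is perpendicular to FJ, so FJ runs at 35.30°; with |FJ| = 16.2, J = (1.838, 25.44). FJ ⟂ JB, so JB runs at -54.70°; with |JB| = 22.5, B = (14.84, 7.076). ∠JBR = 77.7° gives BR at -157.0° from the x-axis; with |BR| = 27.6, R = (-10.57, -3.708). ∠BRT = 56.8° gives RT at 79.80° from the x-axis; with |RT| = 23.5, T = (-6.405, 19.42). ∠RTL = 97.9° gives TL at -2.300° from the x-axis; with |TL| = 16.6, L = (10.18, 18.75). Then |FL| = |L − F| = 21.73.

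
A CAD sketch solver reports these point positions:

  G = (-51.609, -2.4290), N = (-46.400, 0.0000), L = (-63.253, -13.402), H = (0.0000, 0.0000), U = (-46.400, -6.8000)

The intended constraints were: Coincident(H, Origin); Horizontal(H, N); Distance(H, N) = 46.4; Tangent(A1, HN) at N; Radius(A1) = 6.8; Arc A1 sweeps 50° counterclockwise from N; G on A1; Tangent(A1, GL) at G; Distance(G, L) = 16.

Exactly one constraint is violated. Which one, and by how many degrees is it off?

Tangent(A1, GL) at G — off by 6.70°.

H = (0.00, 0.00) ✓; H.y = 0.00, N.y = 0.00 ✓; |HN| = 46.40 ✓; ∠(UN, NH) = 90.00° ✓; |UN| = 6.800 ✓; bearing(U→G) − bearing(U→N) = 50.00° ✓; |UG| = 6.800 ✓; ∠(UG, GL) = 96.70° ✗; |GL| = 16.00 ✓.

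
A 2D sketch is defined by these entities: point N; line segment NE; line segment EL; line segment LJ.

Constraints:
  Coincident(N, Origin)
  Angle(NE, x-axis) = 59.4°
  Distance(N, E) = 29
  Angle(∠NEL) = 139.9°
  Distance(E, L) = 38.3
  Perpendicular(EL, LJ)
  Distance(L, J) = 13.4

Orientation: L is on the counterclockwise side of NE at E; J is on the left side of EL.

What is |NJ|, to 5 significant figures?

60.713

N is at the origin; NE runs at 59.4° with length 29.0, so E = 29.0·(cos 59.4°, sin 59.4°) = (14.762, 24.962). ∠NEL = 139.9°, so EL runs at 59.4° + (180° − 139.9°) = 99.500° from the x-axis; with |EL| = 38.3, L = E + 38.3·(cos 99.500°, sin 99.500°) = (8.4409, 62.736). EL ⟂ LJ; with |LJ| = 13.4 on the left of EL, J = L + 13.4·(-0.98629, -0.16505) = (-4.7753, 60.525). Then |NJ| = |J − N| = 60.713.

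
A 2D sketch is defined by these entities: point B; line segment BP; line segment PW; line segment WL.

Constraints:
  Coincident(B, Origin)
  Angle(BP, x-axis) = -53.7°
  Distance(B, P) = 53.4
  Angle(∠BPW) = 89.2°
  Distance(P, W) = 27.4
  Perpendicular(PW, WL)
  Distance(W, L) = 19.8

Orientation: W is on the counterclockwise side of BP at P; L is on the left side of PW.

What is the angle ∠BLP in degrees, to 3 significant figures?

87.4°

∠BPW = 89.2°, so PW runs at -53.7° + (180° − 89.2°) = 37.1° from the x-axis; with |PW| = 27.4, W = P + 27.4·(cos 37.1°, sin 37.1°) = (53.5, -26.5). PW is perpendicular to WL; with |WL| = 19.8 on the left of PW, L = W + 19.8·(-0.603, 0.798) = (41.5, -10.7). Then cos ∠BLP = LB·LP / (|LB||LP|), giving 87.4°.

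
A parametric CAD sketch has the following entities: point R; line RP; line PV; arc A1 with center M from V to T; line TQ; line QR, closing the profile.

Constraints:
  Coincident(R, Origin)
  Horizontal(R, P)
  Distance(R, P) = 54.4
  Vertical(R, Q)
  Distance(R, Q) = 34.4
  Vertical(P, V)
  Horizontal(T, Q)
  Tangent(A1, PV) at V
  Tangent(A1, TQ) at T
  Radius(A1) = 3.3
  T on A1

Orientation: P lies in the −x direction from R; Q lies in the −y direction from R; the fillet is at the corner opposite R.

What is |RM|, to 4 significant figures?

59.82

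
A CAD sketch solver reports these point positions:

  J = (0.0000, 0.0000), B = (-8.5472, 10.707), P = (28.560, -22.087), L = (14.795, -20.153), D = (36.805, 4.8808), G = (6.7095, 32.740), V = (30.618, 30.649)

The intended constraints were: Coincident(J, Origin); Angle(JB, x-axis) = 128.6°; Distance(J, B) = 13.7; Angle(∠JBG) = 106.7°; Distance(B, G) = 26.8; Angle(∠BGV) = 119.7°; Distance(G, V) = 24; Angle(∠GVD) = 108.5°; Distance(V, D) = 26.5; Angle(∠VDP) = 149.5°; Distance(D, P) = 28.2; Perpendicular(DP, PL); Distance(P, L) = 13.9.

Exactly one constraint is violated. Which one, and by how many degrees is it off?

Perpendicular(DP, PL) — off by 9.00°.

J = (0.00, 0.00) ✓; JB at 128.6° ✓; |JB| = 13.70 ✓; ∠JBG = 106.7° ✓; |BG| = 26.80 ✓; ∠BGV = 119.7° ✓; |GV| = 24.00 ✓; ∠GVD = 108.5° ✓; |VD| = 26.50 ✓; ∠VDP = 149.5° ✓; |DP| = 28.20 ✓; ∠(DP, PL) = 81.00° ✗; |PL| = 13.90 ✓.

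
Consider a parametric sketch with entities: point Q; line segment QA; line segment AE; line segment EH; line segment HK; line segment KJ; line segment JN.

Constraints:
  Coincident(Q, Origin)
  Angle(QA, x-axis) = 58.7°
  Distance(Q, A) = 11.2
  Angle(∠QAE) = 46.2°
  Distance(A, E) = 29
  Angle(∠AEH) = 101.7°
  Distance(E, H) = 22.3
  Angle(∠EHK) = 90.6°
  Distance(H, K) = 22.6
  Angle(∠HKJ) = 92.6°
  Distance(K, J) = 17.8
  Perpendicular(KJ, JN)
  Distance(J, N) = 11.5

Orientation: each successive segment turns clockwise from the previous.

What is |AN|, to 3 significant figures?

19.1

∠HKJ = 92.6° gives KJ at 29.8° from the x-axis; with |KJ| = 17.8, J = (-1.55, 0.507). The perpendicularity gives JN at right angles to KJ, so JN runs at -60.2°; with |JN| = 11.5, N = (4.17, -9.47). Then |AN| = |N − A| = 19.1.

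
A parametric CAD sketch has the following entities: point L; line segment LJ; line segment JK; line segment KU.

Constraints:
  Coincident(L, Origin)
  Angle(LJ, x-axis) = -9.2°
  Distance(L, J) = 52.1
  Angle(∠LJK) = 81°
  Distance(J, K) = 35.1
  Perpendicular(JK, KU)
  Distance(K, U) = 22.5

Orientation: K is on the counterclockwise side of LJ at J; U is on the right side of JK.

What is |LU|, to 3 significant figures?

78.7

∠LJK = 81.0°, so JK runs at -9.2° + (180° − 81.0°) = 89.8° from the x-axis; with |JK| = 35.1, K = J + 35.1·(cos 89.8°, sin 89.8°) = (51.6, 26.8). JK ⟂ KU; with |KU| = 22.5 on the right of JK, U = K + 22.5·(1.00, -0.00349) = (74.1, 26.7). Then |LU| = |U − L| = 78.7.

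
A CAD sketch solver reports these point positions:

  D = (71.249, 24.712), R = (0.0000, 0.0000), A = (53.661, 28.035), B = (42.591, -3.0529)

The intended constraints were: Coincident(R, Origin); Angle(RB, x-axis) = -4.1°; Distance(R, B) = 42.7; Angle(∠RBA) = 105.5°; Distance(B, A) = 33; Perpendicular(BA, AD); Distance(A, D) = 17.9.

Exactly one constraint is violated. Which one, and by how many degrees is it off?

Perpendicular(BA, AD) — off by 8.90°.

R = (0.00, 0.00) ✓; RB at -4.100° ✓; |RB| = 42.70 ✓; ∠RBA = 105.5° ✓; |BA| = 33.00 ✓; ∠(BA, AD) = 81.10° ✗; |AD| = 17.90 ✓.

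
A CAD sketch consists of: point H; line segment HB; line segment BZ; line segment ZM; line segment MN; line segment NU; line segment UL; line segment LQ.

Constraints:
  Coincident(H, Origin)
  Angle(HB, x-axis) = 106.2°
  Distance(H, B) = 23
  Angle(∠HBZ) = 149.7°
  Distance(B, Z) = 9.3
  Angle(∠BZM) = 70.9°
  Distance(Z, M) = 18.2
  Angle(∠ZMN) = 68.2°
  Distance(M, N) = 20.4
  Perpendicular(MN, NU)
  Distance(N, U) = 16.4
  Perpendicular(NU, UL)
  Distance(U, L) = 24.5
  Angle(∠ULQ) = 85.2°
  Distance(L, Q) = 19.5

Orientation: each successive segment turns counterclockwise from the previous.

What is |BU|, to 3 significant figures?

8.66

H is at the origin; HB runs at 106.2° with length 23.0, so B = (-6.42, 22.1). ∠HBZ = 149.7° gives BZ at 136° from the x-axis; with |BZ| = 9.3, Z = (-13.2, 28.5). ∠BZM = 70.9° gives ZM at -114° from the x-axis; with |ZM| = 18.2, M = (-20.7, 11.9). ∠ZMN = 68.2° gives MN at -2.60° from the x-axis; with |MN| = 20.4, N = (-0.302, 11.0). MN ⟂ NU, so NU runs at 87.4°; with |NU| = 16.4, U = (0.442, 27.4). Then |BU| = |U − B| = 8.66.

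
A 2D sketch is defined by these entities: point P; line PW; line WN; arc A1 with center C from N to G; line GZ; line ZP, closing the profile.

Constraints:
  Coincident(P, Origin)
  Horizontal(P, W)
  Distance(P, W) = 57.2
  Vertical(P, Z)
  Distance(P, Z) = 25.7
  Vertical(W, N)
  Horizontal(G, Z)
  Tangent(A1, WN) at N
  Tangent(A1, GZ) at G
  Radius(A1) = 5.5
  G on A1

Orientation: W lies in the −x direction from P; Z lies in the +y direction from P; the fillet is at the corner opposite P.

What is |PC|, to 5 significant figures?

55.506

PZ is vertical with |PZ| = 25.7 and Z on the +y side, so Z = (0.0000, 25.700). The virtual corner opposite P is at (-57.200, 25.700). The tangent condition forces CN to be normal to WN and tangency of A1 to GZ means the radius CG is perpendicular to GZ, with radius 5.5, so the center C sits 5.5 in from both sides at C = (-51.700, 20.200). Then |PC| = |C − P| = 55.506.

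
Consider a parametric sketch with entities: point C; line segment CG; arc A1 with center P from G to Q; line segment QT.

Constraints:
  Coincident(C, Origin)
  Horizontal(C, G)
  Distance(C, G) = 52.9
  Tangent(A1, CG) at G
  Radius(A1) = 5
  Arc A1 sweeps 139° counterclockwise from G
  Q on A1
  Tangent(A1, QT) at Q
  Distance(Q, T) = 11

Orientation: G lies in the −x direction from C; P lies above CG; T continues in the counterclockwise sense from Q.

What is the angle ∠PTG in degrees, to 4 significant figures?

7.122°

C is at the origin; CG is horizontal with |CG| = 52.9 and G on the −x side, so G = (-52.90, 0.000). Since A1 is tangent to CG there, PG ⟂ CG, so P = G + (0, 5) = (-52.90, 5.000). On A1, G sits at bearing -90° from P; a 139° counterclockwise sweep puts Q at bearing 49°, so Q = P + 5.0·(cos 49°, sin 49°) = (-49.62, 8.774). The tangent condition forces PQ to be normal to QT, so QT runs along (−sin 49°, cos 49°); with |QT| = 11.0, T = (-57.92, 15.99). Then cos ∠PTG = TP·TG / (|TP||TG|), giving 7.122°.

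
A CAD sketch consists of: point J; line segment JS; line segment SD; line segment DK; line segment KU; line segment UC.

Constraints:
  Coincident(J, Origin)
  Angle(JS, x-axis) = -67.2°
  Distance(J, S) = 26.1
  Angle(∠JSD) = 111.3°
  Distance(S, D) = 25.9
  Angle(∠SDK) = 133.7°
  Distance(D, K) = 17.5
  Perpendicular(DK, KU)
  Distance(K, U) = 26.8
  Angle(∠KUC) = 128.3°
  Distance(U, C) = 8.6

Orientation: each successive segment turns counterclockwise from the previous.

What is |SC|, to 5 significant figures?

31.626

J is at the origin; JS runs at -67.2° with length 26.1, so S = (10.114, -24.061). ∠JSD = 111.3° gives SD at 1.5000° from the x-axis; with |SD| = 25.9, D = (36.005, -23.383). ∠SDK = 133.7° gives DK at 47.800° from the x-axis; with |DK| = 17.5, K = (47.760, -10.419). DK is perpendicular to KU, so KU runs at 137.80°; with |KU| = 26.8, U = (27.907, 7.5835). ∠KUC = 128.3° gives UC at -170.50° from the x-axis; with |UC| = 8.6, C = (19.425, 6.1641). Then |SC| = |C − S| = 31.626.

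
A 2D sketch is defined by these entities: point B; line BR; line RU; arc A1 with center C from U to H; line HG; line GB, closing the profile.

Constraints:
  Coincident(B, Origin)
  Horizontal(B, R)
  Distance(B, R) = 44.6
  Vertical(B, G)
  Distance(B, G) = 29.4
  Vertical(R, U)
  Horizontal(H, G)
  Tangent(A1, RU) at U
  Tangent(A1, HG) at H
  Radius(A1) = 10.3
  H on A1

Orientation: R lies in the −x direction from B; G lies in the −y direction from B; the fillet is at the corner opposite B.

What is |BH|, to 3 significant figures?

45.2

The virtual corner opposite B is at (-44.6, -29.4). Since A1 is tangent to RU there, CU ⟂ RU and tangency of A1 to HG means the radius CH is perpendicular to HG, with radius 10.3, so the center C sits 10.3 in from both sides at C = (-34.3, -19.1). That places the tangent points at U = (-44.6, -19.1) on RU and H = (-34.3, -29.4) on HG. Then |BH| = |H − B| = 45.2.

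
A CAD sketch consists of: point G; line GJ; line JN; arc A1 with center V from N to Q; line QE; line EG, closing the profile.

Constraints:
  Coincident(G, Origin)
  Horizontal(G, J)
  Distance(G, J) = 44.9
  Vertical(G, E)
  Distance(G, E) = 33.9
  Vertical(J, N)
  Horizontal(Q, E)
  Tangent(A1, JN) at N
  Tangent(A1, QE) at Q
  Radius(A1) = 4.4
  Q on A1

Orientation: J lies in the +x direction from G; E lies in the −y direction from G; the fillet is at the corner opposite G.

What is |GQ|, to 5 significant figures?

52.815

G is at the origin; GJ is horizontal with |GJ| = 44.9 and J on the +x side, so J = (44.900, 0.0000). G and E share the same x with |GE| = 33.9 and E on the −y side, so E = (0.0000, -33.900). The virtual corner opposite G is at (44.900, -33.900). Since A1 is tangent to JN there, VN ⟂ JN and the tangent condition forces VQ to be normal to QE, with radius 4.4, so the center V sits 4.4 in from both sides at V = (40.500, -29.500). That places the tangent points at N = (44.900, -29.500) on JN and Q = (40.500, -33.900) on QE. Then |GQ| = |Q − G| = 52.815.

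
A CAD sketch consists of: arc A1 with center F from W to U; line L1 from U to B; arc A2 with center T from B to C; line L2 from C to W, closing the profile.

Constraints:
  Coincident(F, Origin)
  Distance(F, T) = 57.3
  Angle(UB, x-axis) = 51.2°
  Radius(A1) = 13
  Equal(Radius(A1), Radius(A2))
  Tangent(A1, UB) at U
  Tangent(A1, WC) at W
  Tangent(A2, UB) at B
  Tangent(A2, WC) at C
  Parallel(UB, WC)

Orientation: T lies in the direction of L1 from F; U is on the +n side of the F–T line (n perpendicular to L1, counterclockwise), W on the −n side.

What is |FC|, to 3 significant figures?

58.8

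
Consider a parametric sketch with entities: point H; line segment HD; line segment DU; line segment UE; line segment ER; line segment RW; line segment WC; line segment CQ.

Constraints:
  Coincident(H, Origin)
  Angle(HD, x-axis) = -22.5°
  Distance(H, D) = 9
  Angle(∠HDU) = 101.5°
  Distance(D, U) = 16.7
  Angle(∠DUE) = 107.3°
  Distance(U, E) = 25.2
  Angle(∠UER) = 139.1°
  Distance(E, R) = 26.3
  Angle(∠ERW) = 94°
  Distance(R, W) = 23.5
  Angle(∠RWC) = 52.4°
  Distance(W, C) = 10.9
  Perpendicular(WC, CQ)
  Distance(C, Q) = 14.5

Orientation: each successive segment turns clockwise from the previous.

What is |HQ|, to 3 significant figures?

39.1

∠RWC = 52.4° gives WC at -68.2° from the x-axis; with |WC| = 10.9, C = (-25.6, 2.44). The perpendicularity gives CQ at right angles to WC, so CQ runs at -158°; with |CQ| = 14.5, Q = (-39.0, -2.95). Then |HQ| = |Q − H| = 39.1.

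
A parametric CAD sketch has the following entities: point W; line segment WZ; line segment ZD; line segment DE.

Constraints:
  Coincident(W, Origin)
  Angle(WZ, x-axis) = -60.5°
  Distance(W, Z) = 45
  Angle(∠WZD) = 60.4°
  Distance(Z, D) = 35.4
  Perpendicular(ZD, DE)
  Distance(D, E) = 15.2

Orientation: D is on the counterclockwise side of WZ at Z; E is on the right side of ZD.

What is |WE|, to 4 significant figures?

55.90

∠WZD = 60.4°, so ZD runs at -60.5° + (180° − 60.4°) = 59.10° from the x-axis; with |ZD| = 35.4, D = Z + 35.4·(cos 59.10°, sin 59.10°) = (40.34, -8.791). ZD ⟂ DE; with |DE| = 15.2 on the right of ZD, E = D + 15.2·(0.8581, -0.5135) = (53.38, -16.60). Then |WE| = |E − W| = 55.90.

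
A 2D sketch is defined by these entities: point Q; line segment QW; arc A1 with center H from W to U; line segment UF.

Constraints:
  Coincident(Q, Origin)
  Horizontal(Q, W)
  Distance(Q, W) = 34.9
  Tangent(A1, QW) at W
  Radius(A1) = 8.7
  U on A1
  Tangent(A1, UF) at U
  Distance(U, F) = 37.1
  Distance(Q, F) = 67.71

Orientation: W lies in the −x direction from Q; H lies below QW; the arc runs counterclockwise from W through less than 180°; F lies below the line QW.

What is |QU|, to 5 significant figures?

43.785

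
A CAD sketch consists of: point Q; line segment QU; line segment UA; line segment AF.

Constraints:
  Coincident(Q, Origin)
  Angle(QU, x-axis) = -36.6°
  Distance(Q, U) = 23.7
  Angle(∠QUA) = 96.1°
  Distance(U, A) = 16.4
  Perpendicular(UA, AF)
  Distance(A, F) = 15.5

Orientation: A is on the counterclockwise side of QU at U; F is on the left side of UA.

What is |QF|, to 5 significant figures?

20.566

∠QUA = 96.1°, so UA runs at -36.6° + (180° − 96.1°) = 47.300° from the x-axis; with |UA| = 16.4, A = U + 16.4·(cos 47.300°, sin 47.300°) = (30.149, -2.0779). UA ⟂ AF; with |AF| = 15.5 on the left of UA, F = A + 15.5·(-0.73491, 0.67816) = (18.757, 8.4335). Then |QF| = |F − Q| = 20.566.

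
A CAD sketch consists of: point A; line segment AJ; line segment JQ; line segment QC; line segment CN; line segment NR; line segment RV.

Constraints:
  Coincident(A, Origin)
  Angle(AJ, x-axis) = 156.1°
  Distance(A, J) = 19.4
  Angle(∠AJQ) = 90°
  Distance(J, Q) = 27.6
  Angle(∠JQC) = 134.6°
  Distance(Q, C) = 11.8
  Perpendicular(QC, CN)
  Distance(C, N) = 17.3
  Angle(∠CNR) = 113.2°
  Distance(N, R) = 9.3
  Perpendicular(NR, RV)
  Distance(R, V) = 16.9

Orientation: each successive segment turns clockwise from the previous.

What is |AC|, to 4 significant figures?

37.53

A is at the origin; AJ runs at 156.1° with length 19.4, so J = (-17.74, 7.860). ∠AJQ = 90.0° gives JQ at 66.10° from the x-axis; with |JQ| = 27.6, Q = (-6.555, 33.09). ∠JQC = 134.6° gives QC at 20.70° from the x-axis; with |QC| = 11.8, C = (4.484, 37.26). Then |AC| = |C − A| = 37.53.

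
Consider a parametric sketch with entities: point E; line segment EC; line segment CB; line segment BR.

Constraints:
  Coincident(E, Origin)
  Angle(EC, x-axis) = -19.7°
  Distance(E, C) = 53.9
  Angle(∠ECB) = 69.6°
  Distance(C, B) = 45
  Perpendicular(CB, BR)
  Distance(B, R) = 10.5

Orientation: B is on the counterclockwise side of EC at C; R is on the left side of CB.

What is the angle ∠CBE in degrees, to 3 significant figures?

62.6°

E is at the origin; EC runs at -19.7° with length 53.9, so C = 53.9·(cos -19.7°, sin -19.7°) = (50.7, -18.2). ∠ECB = 69.6°, so CB runs at -19.7° + (180° − 69.6°) = 90.7° from the x-axis; with |CB| = 45.0, B = C + 45.0·(cos 90.7°, sin 90.7°) = (50.2, 26.8). Then cos ∠CBE = BC·BE / (|BC||BE|), giving 62.6°.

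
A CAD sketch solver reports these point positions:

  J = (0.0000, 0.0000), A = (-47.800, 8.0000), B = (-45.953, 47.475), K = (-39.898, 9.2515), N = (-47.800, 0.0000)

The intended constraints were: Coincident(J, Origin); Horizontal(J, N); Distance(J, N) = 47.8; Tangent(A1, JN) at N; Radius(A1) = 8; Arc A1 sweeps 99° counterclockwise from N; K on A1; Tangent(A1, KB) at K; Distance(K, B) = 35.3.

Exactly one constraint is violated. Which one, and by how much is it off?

Distance(K, B) = 35.3 — off by 3.40.

J = (0.00, 0.00) ✓; J.y = 0.00, N.y = 0.00 ✓; |JN| = 47.80 ✓; ∠(AN, NJ) = 90.00° ✓; |AN| = 8.000 ✓; bearing(A→K) − bearing(A→N) = 99.00° ✓; |AK| = 8.000 ✓; ∠(AK, KB) = 90.00° ✓; |KB| = 38.70 ✗.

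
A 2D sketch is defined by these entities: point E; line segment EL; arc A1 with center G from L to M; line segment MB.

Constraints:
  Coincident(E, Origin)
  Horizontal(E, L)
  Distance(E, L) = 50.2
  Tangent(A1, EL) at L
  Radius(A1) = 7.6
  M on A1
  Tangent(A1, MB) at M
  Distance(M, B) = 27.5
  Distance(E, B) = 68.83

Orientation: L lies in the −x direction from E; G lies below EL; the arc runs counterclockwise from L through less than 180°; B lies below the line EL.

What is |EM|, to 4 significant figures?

58.22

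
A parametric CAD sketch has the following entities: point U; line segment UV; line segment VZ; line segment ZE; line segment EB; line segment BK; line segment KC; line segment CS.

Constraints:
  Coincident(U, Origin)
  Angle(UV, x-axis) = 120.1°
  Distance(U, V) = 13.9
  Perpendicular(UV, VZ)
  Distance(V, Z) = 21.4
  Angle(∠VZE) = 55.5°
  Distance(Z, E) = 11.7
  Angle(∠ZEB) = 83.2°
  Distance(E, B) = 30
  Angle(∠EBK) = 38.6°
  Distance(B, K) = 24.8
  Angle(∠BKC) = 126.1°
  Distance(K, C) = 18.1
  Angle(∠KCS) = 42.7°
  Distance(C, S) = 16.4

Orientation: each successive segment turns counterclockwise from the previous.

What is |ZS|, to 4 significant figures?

10.58

U is at the origin; UV runs at 120.1° with length 13.9, so V = (-6.971, 12.03). UV ⟂ VZ, so VZ runs at -149.9°; with |VZ| = 21.4, Z = (-25.49, 1.293). ∠VZE = 55.5° gives ZE at -25.40° from the x-axis; with |ZE| = 11.7, E = (-14.92, -3.725). ∠ZEB = 83.2° gives EB at 71.40° from the x-axis; with |EB| = 30.0, B = (-5.347, 24.71). ∠EBK = 38.6° gives BK at -147.2° from the x-axis; with |BK| = 24.8, K = (-26.19, 11.27). ∠BKC = 126.1° gives KC at -93.30° from the x-axis; with |KC| = 18.1, C = (-27.24, -6.797). ∠KCS = 42.7° gives CS at 44.00° from the x-axis; with |CS| = 16.4, S = (-15.44, 4.596). Then |ZS| = |S − Z| = 10.58.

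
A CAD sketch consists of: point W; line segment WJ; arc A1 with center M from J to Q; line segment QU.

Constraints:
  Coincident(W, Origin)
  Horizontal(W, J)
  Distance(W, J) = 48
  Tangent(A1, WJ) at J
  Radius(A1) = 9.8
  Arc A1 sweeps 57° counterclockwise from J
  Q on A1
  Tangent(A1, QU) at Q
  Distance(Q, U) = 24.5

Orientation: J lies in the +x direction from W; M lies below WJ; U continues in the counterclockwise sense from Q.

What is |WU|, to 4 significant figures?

36.39

W is at the origin; W and J share the same y with |WJ| = 48.0 and J on the +x side, so J = (48.00, 0.000). Tangency of A1 to WJ means the radius MJ is perpendicular to WJ, so M = J + (0, -9.8) = (48.00, -9.800). On A1, J sits at bearing 90° from M; a 57° counterclockwise sweep puts Q at bearing 147°, so Q = M + 9.8·(cos 147°, sin 147°) = (39.78, -4.463). A1 meets QU tangentially, so MQ is at right angles to QU, so QU runs along (−sin 147°, cos 147°); with |QU| = 24.5, U = (26.44, -25.01). Then |WU| = |U − W| = 36.39.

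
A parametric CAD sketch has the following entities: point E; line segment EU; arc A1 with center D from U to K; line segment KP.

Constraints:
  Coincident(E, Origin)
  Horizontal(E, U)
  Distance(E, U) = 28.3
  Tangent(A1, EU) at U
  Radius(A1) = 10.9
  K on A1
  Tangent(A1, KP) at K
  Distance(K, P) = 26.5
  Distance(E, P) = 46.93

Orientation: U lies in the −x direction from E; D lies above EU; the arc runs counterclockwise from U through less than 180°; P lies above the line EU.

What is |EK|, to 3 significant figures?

22.7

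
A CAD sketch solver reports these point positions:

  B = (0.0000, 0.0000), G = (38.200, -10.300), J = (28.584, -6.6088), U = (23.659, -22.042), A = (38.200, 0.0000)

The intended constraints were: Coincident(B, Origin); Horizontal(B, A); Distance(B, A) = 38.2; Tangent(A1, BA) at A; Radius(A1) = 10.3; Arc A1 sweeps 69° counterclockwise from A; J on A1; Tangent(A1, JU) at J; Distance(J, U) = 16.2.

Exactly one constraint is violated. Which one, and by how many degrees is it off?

Tangent(A1, JU) at J — off by 3.30°.

B = (0.00, 0.00) ✓; B.y = 0.00, A.y = 0.00 ✓; |BA| = 38.20 ✓; ∠(GA, AB) = 90.00° ✓; |GA| = 10.30 ✓; bearing(G→J) − bearing(G→A) = 69.00° ✓; |GJ| = 10.30 ✓; ∠(GJ, JU) = 86.70° ✗; |JU| = 16.20 ✓.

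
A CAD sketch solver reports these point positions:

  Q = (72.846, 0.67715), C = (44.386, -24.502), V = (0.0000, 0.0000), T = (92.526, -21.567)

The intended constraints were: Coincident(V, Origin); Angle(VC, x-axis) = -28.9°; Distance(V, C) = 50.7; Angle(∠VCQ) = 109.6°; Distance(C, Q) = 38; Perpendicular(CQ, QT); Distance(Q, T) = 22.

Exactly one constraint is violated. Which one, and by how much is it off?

Distance(Q, T) = 22 — off by 7.70.

V = (0.00, 0.00) ✓; VC at -28.90° ✓; |VC| = 50.70 ✓; ∠VCQ = 109.6° ✓; |CQ| = 38.00 ✓; ∠(CQ, QT) = 90.00° ✓; |QT| = 29.70 ✗.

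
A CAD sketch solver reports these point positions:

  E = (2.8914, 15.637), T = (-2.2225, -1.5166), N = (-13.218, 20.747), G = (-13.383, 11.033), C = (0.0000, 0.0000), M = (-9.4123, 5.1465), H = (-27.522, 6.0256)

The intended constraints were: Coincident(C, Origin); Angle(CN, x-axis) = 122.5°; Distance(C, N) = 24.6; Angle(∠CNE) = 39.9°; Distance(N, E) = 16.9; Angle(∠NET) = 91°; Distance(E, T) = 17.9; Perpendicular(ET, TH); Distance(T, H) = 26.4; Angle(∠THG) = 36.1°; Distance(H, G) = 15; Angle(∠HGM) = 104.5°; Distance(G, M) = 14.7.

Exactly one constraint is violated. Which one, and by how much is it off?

Distance(G, M) = 14.7 — off by 7.60.

C = (0.00, 0.00) ✓; CN at 122.5° ✓; |CN| = 24.60 ✓; ∠CNE = 39.90° ✓; |NE| = 16.90 ✓; ∠NET = 91.00° ✓; |ET| = 17.90 ✓; ∠(ET, TH) = 90.00° ✓; |TH| = 26.40 ✓; ∠THG = 36.10° ✓; |HG| = 15.00 ✓; ∠HGM = 104.5° ✓; |GM| = 7.101 ✗.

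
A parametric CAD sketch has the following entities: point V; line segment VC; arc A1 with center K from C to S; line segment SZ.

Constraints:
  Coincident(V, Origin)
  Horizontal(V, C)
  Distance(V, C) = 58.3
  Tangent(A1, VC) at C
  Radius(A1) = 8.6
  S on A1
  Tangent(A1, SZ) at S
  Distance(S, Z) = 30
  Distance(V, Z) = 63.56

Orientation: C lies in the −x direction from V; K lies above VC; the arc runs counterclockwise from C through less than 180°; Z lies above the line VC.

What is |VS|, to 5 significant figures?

50.473

V is at the origin; VC is horizontal with |VC| = 58.3 and C on the −x side, so C = (-58.300, 0.0000). The tangent condition forces KC to be normal to VC, so K = C + (0, 8.6) = (-58.300, 8.6000). Since KS ⟂ SZ (tangency), |KZ| = √(8.6² + 30.0²) = 31.208 regardless of where S sits on A1. So Z lies on both circle(V, 63.56) and circle(K, 31.208); the above-VC intersection is Z = (-50.358, 38.781). S is the foot of the tangent from Z: S = (-49.702, 8.7880).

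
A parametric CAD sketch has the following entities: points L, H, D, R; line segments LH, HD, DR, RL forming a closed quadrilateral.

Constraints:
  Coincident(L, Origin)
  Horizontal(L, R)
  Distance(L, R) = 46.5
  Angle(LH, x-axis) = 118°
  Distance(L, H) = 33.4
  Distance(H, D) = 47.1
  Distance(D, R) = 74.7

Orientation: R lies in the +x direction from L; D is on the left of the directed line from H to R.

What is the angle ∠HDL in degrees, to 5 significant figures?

26.546°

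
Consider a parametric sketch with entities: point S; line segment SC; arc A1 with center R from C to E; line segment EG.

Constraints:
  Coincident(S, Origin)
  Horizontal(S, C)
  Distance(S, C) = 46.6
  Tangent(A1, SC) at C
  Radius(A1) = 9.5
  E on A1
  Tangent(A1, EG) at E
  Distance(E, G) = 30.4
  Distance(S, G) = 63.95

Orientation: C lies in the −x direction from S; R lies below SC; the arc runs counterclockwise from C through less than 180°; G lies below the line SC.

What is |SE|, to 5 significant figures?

57.055

Checks: |RE| = 9.500 ✓; ∠(RE, EG) = 90.00° ✓; |EG| = 30.40 ✓; |SG| = 63.95 ✓.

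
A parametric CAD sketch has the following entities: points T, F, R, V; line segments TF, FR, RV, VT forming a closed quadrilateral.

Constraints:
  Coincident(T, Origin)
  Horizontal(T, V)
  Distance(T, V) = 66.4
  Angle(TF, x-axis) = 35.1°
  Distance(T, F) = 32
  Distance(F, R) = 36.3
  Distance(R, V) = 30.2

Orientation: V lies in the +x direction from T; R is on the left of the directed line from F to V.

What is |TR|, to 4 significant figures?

67.55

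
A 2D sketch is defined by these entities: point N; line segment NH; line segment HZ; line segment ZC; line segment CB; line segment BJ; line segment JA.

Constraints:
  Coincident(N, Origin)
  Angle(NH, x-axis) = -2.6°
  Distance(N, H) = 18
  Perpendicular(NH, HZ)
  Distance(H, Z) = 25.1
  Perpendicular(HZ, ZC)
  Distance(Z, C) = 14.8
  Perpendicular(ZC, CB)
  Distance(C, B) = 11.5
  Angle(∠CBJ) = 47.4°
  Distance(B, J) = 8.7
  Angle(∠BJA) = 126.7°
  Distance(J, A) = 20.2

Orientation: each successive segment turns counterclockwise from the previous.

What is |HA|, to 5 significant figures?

40.944

N is at the origin; NH runs at -2.6° with length 18.0, so H = (17.981, -0.81653). NH is perpendicular to HZ, so HZ runs at 87.400°; with |HZ| = 25.1, Z = (19.120, 24.258). HZ is perpendicular to ZC, so ZC runs at 177.40°; with |ZC| = 14.8, C = (4.3353, 24.929). The perpendicularity gives CB at right angles to ZC, so CB runs at -92.600°; with |CB| = 11.5, B = (3.8136, 13.441). ∠CBJ = 47.4° gives BJ at 40.000° from the x-axis; with |BJ| = 8.7, J = (10.478, 19.033). ∠BJA = 126.7° gives JA at 93.300° from the x-axis; with |JA| = 20.2, A = (9.3154, 39.200). Then |HA| = |A − H| = 40.944.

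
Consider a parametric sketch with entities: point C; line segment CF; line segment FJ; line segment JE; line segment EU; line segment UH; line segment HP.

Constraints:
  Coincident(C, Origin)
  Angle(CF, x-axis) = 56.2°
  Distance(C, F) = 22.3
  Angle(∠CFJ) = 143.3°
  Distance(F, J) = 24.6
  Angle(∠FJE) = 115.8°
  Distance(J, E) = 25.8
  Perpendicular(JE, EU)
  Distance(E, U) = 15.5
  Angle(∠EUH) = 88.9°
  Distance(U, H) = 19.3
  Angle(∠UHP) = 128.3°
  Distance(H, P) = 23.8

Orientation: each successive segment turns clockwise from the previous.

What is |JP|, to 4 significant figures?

8.766

C is at the origin; CF runs at 56.2° with length 22.3, so F = (12.41, 18.53). ∠CFJ = 143.3° gives FJ at 19.50° from the x-axis; with |FJ| = 24.6, J = (35.59, 26.74). ∠FJE = 115.8° gives JE at -44.70° from the x-axis; with |JE| = 25.8, E = (53.93, 8.595). JE ⟂ EU, so EU runs at -134.7°; with |EU| = 15.5, U = (43.03, -2.422). ∠EUH = 88.9° gives UH at 134.2° from the x-axis; with |UH| = 19.3, H = (29.58, 11.41). ∠UHP = 128.3° gives HP at 82.50° from the x-axis; with |HP| = 23.8, P = (32.68, 35.01). Then |JP| = |P − J| = 8.766.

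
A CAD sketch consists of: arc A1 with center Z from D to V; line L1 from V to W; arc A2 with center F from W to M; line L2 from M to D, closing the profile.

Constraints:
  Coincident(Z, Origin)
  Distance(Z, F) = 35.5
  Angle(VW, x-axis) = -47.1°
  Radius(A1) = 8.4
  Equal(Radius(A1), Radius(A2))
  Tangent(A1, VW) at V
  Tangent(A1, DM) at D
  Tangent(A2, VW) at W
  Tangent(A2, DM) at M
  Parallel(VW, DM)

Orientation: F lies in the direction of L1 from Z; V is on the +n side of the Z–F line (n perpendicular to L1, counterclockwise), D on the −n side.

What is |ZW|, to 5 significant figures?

36.480

The slot axis is L1's direction at -47.1°, so u = (cos -47.1°, sin -47.1°) = (0.68072, -0.73254) and n = (−sin -47.1°, cos -47.1°) = (0.73254, 0.68072). Z is at the origin and F lies 35.5 along u from Z, so F = 35.5·u = (24.166, -26.005). Tangency of A1 to both parallel lines with radius 8.4 puts V and D at Z ± 8.4·n: V = (6.1534, 5.7181), D = (-6.1534, -5.7181). Equal radii place W and M the same way about F: W = F + 8.4·n = (30.319, -20.287), M = F − 8.4·n = (18.012, -31.723). Then |ZW| = |W − Z| = 36.480.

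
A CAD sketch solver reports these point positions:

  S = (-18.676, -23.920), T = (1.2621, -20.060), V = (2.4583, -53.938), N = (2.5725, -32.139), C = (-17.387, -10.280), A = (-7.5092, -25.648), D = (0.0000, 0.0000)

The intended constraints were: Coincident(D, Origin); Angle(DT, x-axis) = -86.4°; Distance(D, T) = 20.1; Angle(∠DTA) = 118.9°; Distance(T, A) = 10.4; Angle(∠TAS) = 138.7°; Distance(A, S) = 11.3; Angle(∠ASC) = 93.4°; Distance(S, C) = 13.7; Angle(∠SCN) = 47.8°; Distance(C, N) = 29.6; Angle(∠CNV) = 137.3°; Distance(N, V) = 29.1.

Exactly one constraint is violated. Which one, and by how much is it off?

Distance(N, V) = 29.1 — off by 7.30.

D = (0.00, 0.00) ✓; DT at -86.40° ✓; |DT| = 20.10 ✓; ∠DTA = 118.9° ✓; |TA| = 10.40 ✓; ∠TAS = 138.7° ✓; |AS| = 11.30 ✓; ∠ASC = 93.40° ✓; |SC| = 13.70 ✓; ∠SCN = 47.80° ✓; |CN| = 29.60 ✓; ∠CNV = 137.3° ✓; |NV| = 21.80 ✗.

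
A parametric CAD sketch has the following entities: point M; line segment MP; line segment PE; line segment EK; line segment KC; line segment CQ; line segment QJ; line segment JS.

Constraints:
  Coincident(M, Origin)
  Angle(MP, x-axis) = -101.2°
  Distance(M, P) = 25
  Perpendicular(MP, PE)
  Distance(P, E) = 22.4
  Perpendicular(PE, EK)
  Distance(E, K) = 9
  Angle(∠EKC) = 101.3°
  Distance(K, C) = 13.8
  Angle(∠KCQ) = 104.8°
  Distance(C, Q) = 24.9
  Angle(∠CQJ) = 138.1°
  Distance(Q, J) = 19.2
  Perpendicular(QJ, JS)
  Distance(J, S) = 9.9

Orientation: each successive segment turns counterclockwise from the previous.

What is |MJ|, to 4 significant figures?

54.22

∠KCQ = 104.8° gives CQ at -127.3° from the x-axis; with |CQ| = 24.9, Q = (-8.973, -34.57). ∠CQJ = 138.1° gives QJ at -85.40° from the x-axis; with |QJ| = 19.2, J = (-7.433, -53.71). Then |MJ| = |J − M| = 54.22.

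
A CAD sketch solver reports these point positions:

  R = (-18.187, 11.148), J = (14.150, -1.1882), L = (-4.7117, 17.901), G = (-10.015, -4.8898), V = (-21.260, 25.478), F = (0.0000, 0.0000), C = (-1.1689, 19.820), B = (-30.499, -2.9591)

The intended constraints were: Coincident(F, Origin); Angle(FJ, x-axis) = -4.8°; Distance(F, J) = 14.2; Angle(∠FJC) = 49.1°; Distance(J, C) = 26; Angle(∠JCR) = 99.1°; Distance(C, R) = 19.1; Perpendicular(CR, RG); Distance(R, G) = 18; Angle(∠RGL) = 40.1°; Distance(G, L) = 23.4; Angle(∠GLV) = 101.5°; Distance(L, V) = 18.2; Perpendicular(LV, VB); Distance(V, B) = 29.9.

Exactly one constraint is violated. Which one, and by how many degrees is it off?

Perpendicular(LV, VB) — off by 6.60°.

F = (0.00, 0.00) ✓; FJ at -4.800° ✓; |FJ| = 14.20 ✓; ∠FJC = 49.10° ✓; |JC| = 26.00 ✓; ∠JCR = 99.10° ✓; |CR| = 19.10 ✓; ∠(CR, RG) = 90.00° ✓; |RG| = 18.00 ✓; ∠RGL = 40.10° ✓; |GL| = 23.40 ✓; ∠GLV = 101.5° ✓; |LV| = 18.20 ✓; ∠(LV, VB) = 96.60° ✗; |VB| = 29.90 ✓.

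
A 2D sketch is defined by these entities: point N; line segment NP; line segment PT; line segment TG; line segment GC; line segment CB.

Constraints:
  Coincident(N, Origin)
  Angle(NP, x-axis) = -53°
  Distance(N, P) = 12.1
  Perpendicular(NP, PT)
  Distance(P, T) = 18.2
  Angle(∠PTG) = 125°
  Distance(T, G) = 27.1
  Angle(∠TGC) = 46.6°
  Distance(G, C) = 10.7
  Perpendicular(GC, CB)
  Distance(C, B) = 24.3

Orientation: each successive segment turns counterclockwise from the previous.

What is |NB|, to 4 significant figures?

30.88

N is at the origin; NP runs at -53.0° with length 12.1, so P = (7.282, -9.663). NP ⟂ PT, so PT runs at 37.00°; with |PT| = 18.2, T = (21.82, 1.290). ∠PTG = 125.0° gives TG at 92.00° from the x-axis; with |TG| = 27.1, G = (20.87, 28.37). ∠TGC = 46.6° gives GC at -134.6° from the x-axis; with |GC| = 10.7, C = (13.36, 20.75). The perpendicularity gives CB at right angles to GC, so CB runs at -44.60°; with |CB| = 24.3, B = (30.66, 3.692). Then |NB| = |B − N| = 30.88.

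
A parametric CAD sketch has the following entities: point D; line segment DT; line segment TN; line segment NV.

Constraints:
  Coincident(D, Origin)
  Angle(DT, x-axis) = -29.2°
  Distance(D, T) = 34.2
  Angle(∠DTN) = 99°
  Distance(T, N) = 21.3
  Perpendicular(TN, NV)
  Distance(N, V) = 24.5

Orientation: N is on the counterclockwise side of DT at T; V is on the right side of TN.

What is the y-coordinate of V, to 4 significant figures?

-15.10

D is at the origin; DT runs at -29.2° with length 34.2, so T = 34.2·(cos -29.2°, sin -29.2°) = (29.85, -16.68). ∠DTN = 99.0°, so TN runs at -29.2° + (180° − 99.0°) = 51.80° from the x-axis; with |TN| = 21.3, N = T + 21.3·(cos 51.80°, sin 51.80°) = (43.03, 0.05395). The perpendicularity gives NV at right angles to TN; with |NV| = 24.5 on the right of TN, V = N + 24.5·(0.7859, -0.6184) = (62.28, -15.10). So V.y = -15.10.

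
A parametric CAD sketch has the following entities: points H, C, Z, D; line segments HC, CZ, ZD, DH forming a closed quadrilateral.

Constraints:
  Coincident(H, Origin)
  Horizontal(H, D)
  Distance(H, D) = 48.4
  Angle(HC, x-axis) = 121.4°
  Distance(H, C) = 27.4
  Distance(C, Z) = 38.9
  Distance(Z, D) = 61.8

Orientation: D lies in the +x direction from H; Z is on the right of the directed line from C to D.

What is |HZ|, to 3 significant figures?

19.2

H is at the origin; H and D share the same y with |HD| = 48.4 and D in +x, so D = (48.4, 0). HC runs at 121.4° with |HC| = 27.4, so C = (-14.3, 23.4). Z is determined by |CZ| = 38.9 and |ZD| = 61.8 together: it lies at the intersection of circle(C, 38.9) and circle(D, 61.8). With |CD| = 66.9, the foot of the radical line on CD is 16.2 from C and the perpendicular offset is √(38.9² − 16.2²) = 35.4. Taking the right-of-CD solution: Z = (-11.4, -15.4).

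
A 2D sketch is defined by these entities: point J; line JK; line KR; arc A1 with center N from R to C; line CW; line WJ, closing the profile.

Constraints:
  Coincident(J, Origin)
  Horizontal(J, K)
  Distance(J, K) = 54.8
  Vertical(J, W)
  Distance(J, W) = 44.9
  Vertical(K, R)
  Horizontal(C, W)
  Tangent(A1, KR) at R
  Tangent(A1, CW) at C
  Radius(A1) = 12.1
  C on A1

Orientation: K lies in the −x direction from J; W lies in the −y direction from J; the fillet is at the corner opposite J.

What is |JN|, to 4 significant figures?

53.84

J and W share the same x with |JW| = 44.9 and W on the −y side, so W = (0.000, -44.90). The virtual corner opposite J is at (-54.80, -44.90). The tangent condition forces NR to be normal to KR and since A1 is tangent to CW there, NC ⟂ CW, with radius 12.1, so the center N sits 12.1 in from both sides at N = (-42.70, -32.80). Then |JN| = |N − J| = 53.84.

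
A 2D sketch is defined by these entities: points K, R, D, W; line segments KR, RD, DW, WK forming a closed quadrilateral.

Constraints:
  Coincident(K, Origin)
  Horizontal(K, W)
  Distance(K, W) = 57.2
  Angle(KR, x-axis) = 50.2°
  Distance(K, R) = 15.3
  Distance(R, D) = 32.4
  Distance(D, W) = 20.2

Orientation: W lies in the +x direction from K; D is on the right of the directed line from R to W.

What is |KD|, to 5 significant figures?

37.913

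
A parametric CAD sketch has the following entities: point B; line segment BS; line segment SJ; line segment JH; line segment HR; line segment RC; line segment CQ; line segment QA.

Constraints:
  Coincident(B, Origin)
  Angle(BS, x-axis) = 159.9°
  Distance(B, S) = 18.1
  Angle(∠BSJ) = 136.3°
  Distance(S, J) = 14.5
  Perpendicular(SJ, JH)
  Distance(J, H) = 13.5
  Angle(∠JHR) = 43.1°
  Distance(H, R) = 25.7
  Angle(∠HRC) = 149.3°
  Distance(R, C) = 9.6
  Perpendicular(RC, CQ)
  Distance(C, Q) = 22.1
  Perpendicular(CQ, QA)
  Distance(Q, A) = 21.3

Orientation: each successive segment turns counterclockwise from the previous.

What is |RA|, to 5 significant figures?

25.006

RC ⟂ CQ, so CQ runs at -168.80°; with |CQ| = 22.1, Q = (-39.845, 17.395). CQ is perpendicular to QA, so QA runs at -78.800°; with |QA| = 21.3, A = (-35.708, -3.4996). Then |RA| = |A − R| = 25.006.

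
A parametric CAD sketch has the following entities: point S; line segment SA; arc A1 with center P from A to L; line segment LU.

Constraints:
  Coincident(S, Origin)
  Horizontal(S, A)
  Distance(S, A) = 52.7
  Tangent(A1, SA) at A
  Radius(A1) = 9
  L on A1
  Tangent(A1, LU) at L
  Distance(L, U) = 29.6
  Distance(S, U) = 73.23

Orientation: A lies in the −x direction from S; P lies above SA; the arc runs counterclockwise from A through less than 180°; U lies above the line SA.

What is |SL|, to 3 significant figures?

47.5

S is at the origin; S and A share the same y with |SA| = 52.7 and A on the −x side, so A = (-52.7, 0.00). The tangent condition forces PA to be normal to SA, so P = A + (0, 9) = (-52.7, 9.00). Since PL ⟂ LU (tangency), |PU| = √(9.0² + 29.6²) = 30.9 regardless of where L sits on A1. So U lies on both circle(S, 73.23) and circle(P, 30.9); the above-SA intersection is U = (-62.4, 38.4). L is the foot of the tangent from U: L = (-45.3, 14.2).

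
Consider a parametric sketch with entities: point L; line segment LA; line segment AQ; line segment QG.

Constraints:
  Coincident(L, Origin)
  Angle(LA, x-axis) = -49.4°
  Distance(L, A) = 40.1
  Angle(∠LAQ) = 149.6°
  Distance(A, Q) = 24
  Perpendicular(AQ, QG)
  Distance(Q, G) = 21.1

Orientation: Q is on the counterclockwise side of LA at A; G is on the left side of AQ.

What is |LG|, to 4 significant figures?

58.59

L is at the origin; LA runs at -49.4° with length 40.1, so A = 40.1·(cos -49.4°, sin -49.4°) = (26.10, -30.45). ∠LAQ = 149.6°, so AQ runs at -49.4° + (180° − 149.6°) = -19.00° from the x-axis; with |AQ| = 24.0, Q = A + 24.0·(cos -19.00°, sin -19.00°) = (48.79, -38.26). The perpendicularity gives QG at right angles to AQ; with |QG| = 21.1 on the left of AQ, G = Q + 21.1·(0.3256, 0.9455) = (55.66, -18.31). Then |LG| = |G − L| = 58.59.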